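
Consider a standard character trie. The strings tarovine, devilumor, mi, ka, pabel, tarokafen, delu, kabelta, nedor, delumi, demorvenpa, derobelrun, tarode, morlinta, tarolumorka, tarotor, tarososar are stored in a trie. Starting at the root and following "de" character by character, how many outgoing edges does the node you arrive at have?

The children of the "de" node are the distinct next characters among strings starting with "de".
Characters that immediately follow "de" among the stored strings: {l, m, r, v}.
That node has 4 child edges.

4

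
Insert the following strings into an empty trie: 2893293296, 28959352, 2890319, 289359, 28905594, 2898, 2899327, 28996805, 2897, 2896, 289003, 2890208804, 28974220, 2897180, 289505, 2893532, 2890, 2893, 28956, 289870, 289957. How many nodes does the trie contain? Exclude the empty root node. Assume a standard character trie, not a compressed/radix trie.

60

Insert word by word; a character creates a node only if that edge doesn't already exist:
  "2893293296" → 10 new (2, 8, 9, 3, 2, 9, 3, 2, 9, 6)
  "28959352" → prefix "289" already present; 5 new (5, 9, 3, 5, 2)
  "2890319" → prefix "289" already present; 4 new (0, 3, 1, 9)
  "289359" → prefix "2893" already present; 2 new (5, 9)
  "28905594" → prefix "2890" already present; 4 new (5, 5, 9, 4)
  "2898" → prefix "289" already present; 1 new (8)
  "2899327" → prefix "289" already present; 4 new (9, 3, 2, 7)
  "28996805" → prefix "2899" already present; 4 new (6, 8, 0, 5)
  "2897" → prefix "289" already present; 1 new (7)
  "2896" → prefix "289" already present; 1 new (6)
  "289003" → prefix "2890" already present; 2 new (0, 3)
  "2890208804" → prefix "2890" already present; 6 new (2, 0, 8, 8, 0, 4)
  "28974220" → prefix "2897" already present; 4 new (4, 2, 2, 0)
  "2897180" → prefix "2897" already present; 3 new (1, 8, 0)
  "289505" → prefix "2895" already present; 2 new (0, 5)
  "2893532" → prefix "28935" already present; 2 new (3, 2)
  "2890" → prefix "2890" already present; 0 new (none)
  "2893" → prefix "2893" already present; 0 new (none)
  "28956" → prefix "2895" already present; 1 new (6)
  "289870" → prefix "2898" already present; 2 new (7, 0)
  "289957" → prefix "2899" already present; 2 new (5, 7)
Total nodes = 10 + 5 + 4 + 2 + 4 + 1 + 4 + 4 + 1 + 1 + 2 + 6 + 4 + 3 + 2 + 2 + 0 + 0 + 1 + 2 + 2 = 60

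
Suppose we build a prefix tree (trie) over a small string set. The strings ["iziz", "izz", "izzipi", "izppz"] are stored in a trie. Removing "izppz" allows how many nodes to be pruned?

A node on "izppz"'s path can go only if nothing else ends at it or branches off below it.
The suffix "ppz" (3 nodes) is used only by "izppz"; the node for "iz" still has the child "i", so pruning stops there.
Nodes removed: 3

3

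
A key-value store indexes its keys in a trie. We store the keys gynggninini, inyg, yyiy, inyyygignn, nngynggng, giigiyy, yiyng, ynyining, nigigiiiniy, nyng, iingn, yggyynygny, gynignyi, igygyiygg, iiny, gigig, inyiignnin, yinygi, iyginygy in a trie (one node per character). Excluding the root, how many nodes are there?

113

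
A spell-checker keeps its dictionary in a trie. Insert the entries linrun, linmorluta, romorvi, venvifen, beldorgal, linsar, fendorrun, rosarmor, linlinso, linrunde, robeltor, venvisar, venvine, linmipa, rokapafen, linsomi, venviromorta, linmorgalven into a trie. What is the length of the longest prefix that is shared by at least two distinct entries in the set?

6

The deepest shared node is where two words last agree before diverging.
e.g. "linmorgalven" and "linmorluta" share the prefix "linmor" of length 6; no pair shares a longer one.
Longest shared-prefix length: 6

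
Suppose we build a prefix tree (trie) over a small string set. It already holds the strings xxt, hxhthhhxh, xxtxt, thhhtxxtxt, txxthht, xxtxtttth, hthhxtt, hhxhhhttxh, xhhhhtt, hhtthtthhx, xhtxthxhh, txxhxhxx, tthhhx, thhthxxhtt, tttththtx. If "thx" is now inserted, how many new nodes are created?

1

"th" is already a path in the trie; the remaining "x" must be added.
Each of the 1 remaining characters creates one node.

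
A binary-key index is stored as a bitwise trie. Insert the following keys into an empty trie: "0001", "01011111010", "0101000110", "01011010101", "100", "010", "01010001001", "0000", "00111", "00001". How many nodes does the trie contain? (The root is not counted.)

Count nodes per top-level branch (shared prefixes stored once):
  '0'-branch (0000, 00001, 0001, 00111, 010, 01010001001, 0101000110, 01011010101, 01011111010): 34 nodes
  '1'-branch (100): 3 nodes
Sum: 37

37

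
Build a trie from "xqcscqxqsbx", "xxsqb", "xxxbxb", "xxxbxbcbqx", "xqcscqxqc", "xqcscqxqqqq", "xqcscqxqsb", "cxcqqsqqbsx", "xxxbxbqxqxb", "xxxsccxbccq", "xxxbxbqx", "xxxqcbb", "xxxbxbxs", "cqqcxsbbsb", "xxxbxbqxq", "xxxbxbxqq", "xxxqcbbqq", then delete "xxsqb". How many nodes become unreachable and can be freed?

3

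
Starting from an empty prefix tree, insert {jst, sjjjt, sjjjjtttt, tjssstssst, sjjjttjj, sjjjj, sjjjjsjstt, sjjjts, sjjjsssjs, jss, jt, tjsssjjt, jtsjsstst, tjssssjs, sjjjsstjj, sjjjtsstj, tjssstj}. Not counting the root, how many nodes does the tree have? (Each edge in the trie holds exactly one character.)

59

For each word, the new-node count is its length minus the longest prefix already in the trie:
  "jst" → 3 new (j, s, t)
  "sjjjt" → 5 new (s, j, j, j, t)
  "sjjjjtttt" → prefix "sjjj" already present; 5 new (j, t, t, t, t)
  "tjssstssst" → 10 new (t, j, s, s, s, t, s, s, s, t)
  "sjjjttjj" → prefix "sjjjt" already present; 3 new (t, j, j)
  "sjjjj" → prefix "sjjjj" already present; 0 new (none)
  "sjjjjsjstt" → prefix "sjjjj" already present; 5 new (s, j, s, t, t)
  "sjjjts" → prefix "sjjjt" already present; 1 new (s)
  "sjjjsssjs" → prefix "sjjj" already present; 5 new (s, s, s, j, s)
  "jss" → prefix "js" already present; 1 new (s)
  "jt" → prefix "j" already present; 1 new (t)
  "tjsssjjt" → prefix "tjsss" already present; 3 new (j, j, t)
  "jtsjsstst" → prefix "jt" already present; 7 new (s, j, s, s, t, s, t)
  "tjssssjs" → prefix "tjsss" already present; 3 new (s, j, s)
  "sjjjsstjj" → prefix "sjjjss" already present; 3 new (t, j, j)
  "sjjjtsstj" → prefix "sjjjts" already present; 3 new (s, t, j)
  "tjssstj" → prefix "tjssst" already present; 1 new (j)
Total nodes = 3 + 5 + 5 + 10 + 3 + 0 + 5 + 1 + 5 + 1 + 1 + 3 + 7 + 3 + 3 + 3 + 1 = 59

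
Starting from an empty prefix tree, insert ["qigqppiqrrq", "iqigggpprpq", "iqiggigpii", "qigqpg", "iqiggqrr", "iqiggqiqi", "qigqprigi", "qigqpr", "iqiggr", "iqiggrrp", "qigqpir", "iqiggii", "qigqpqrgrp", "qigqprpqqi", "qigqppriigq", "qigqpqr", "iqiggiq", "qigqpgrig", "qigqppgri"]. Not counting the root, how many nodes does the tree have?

65

Insert word by word; a character creates a node only if that edge doesn't already exist:
  "qigqppiqrrq" → 11 new (q, i, g, q, p, p, i, q, r, r, q)
  "iqigggpprpq" → 11 new (i, q, i, g, g, g, p, p, r, p, q)
  "iqiggigpii" → prefix "iqigg" already present; 5 new (i, g, p, i, i)
  "qigqpg" → prefix "qigqp" already present; 1 new (g)
  "iqiggqrr" → prefix "iqigg" already present; 3 new (q, r, r)
  "iqiggqiqi" → prefix "iqiggq" already present; 3 new (i, q, i)
  "qigqprigi" → prefix "qigqp" already present; 4 new (r, i, g, i)
  "qigqpr" → prefix "qigqpr" already present; 0 new (none)
  "iqiggr" → prefix "iqigg" already present; 1 new (r)
  "iqiggrrp" → prefix "iqiggr" already present; 2 new (r, p)
  "qigqpir" → prefix "qigqp" already present; 2 new (i, r)
  "iqiggii" → prefix "iqiggi" already present; 1 new (i)
  "qigqpqrgrp" → prefix "qigqp" already present; 5 new (q, r, g, r, p)
  "qigqprpqqi" → prefix "qigqpr" already present; 4 new (p, q, q, i)
  "qigqppriigq" → prefix "qigqpp" already present; 5 new (r, i, i, g, q)
  "qigqpqr" → prefix "qigqpqr" already present; 0 new (none)
  "iqiggiq" → prefix "iqiggi" already present; 1 new (q)
  "qigqpgrig" → prefix "qigqpg" already present; 3 new (r, i, g)
  "qigqppgri" → prefix "qigqpp" already present; 3 new (g, r, i)
Total nodes = 11 + 11 + 5 + 1 + 3 + 3 + 4 + 0 + 1 + 2 + 2 + 1 + 5 + 4 + 5 + 0 + 1 + 3 + 3 = 65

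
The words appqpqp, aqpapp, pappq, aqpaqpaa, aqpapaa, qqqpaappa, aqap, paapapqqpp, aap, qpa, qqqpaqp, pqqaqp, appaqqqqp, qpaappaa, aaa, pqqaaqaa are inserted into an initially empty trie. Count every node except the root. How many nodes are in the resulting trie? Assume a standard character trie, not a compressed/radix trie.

69

Insert word by word; a character creates a node only if that edge doesn't already exist:
  "appqpqp" → 7 new (a, p, p, q, p, q, p)
  "aqpapp" → prefix "a" already present; 5 new (q, p, a, p, p)
  "pappq" → 5 new (p, a, p, p, q)
  "aqpaqpaa" → prefix "aqpa" already present; 4 new (q, p, a, a)
  "aqpapaa" → prefix "aqpap" already present; 2 new (a, a)
  "qqqpaappa" → 9 new (q, q, q, p, a, a, p, p, a)
  "aqap" → prefix "aq" already present; 2 new (a, p)
  "paapapqqpp" → prefix "pa" already present; 8 new (a, p, a, p, q, q, p, p)
  "aap" → prefix "a" already present; 2 new (a, p)
  "qpa" → prefix "q" already present; 2 new (p, a)
  "qqqpaqp" → prefix "qqqpa" already present; 2 new (q, p)
  "pqqaqp" → prefix "p" already present; 5 new (q, q, a, q, p)
  "appaqqqqp" → prefix "app" already present; 6 new (a, q, q, q, q, p)
  "qpaappaa" → prefix "qpa" already present; 5 new (a, p, p, a, a)
  "aaa" → prefix "aa" already present; 1 new (a)
  "pqqaaqaa" → prefix "pqqa" already present; 4 new (a, q, a, a)
Total nodes = 7 + 5 + 5 + 4 + 2 + 9 + 2 + 8 + 2 + 2 + 2 + 5 + 6 + 5 + 1 + 4 = 69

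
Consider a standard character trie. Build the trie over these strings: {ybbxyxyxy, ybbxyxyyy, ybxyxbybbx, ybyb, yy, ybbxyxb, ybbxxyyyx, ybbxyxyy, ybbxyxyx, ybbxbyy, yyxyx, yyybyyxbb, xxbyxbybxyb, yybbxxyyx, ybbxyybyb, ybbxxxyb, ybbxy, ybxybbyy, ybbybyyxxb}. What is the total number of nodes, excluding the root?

77

Insert word by word; a character creates a node only if that edge doesn't already exist:
  "ybbxyxyxy" → 9 new (y, b, b, x, y, x, y, x, y)
  "ybbxyxyyy" → prefix "ybbxyxy" already present; 2 new (y, y)
  "ybxyxbybbx" → prefix "yb" already present; 8 new (x, y, x, b, y, b, b, x)
  "ybyb" → prefix "yb" already present; 2 new (y, b)
  "yy" → prefix "y" already present; 1 new (y)
  "ybbxyxb" → prefix "ybbxyx" already present; 1 new (b)
  "ybbxxyyyx" → prefix "ybbx" already present; 5 new (x, y, y, y, x)
  "ybbxyxyy" → prefix "ybbxyxyy" already present; 0 new (none)
  "ybbxyxyx" → prefix "ybbxyxyx" already present; 0 new (none)
  "ybbxbyy" → prefix "ybbx" already present; 3 new (b, y, y)
  "yyxyx" → prefix "yy" already present; 3 new (x, y, x)
  "yyybyyxbb" → prefix "yy" already present; 7 new (y, b, y, y, x, b, b)
  "xxbyxbybxyb" → 11 new (x, x, b, y, x, b, y, b, x, y, b)
  "yybbxxyyx" → prefix "yy" already present; 7 new (b, b, x, x, y, y, x)
  "ybbxyybyb" → prefix "ybbxy" already present; 4 new (y, b, y, b)
  "ybbxxxyb" → prefix "ybbxx" already present; 3 new (x, y, b)
  "ybbxy" → prefix "ybbxy" already present; 0 new (none)
  "ybxybbyy" → prefix "ybxy" already present; 4 new (b, b, y, y)
  "ybbybyyxxb" → prefix "ybb" already present; 7 new (y, b, y, y, x, x, b)
Total nodes = 9 + 2 + 8 + 2 + 1 + 1 + 5 + 0 + 0 + 3 + 3 + 7 + 11 + 7 + 4 + 3 + 0 + 4 + 7 = 77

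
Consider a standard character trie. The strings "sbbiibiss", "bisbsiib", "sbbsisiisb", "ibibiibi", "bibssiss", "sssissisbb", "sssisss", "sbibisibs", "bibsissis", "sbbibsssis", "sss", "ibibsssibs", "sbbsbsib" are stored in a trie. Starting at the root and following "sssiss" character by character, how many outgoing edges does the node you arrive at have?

Walk "sssiss" from the root, arriving at one node.
Distinct next characters after "sssiss": i, s.
That node has 2 child edges.

2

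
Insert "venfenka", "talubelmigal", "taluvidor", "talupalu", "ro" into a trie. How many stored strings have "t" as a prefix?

3

Walk to "t"; the words in its subtree are exactly those with that prefix.
Matches: "talubelmigal", "talupalu", "taluvidor"
Count: 3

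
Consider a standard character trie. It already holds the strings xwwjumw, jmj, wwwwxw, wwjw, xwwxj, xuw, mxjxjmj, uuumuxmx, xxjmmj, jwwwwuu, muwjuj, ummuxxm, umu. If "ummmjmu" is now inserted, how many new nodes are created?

The longest prefix of "ummmjmu" already in the trie is "umm" (length 3).
Each of the 4 remaining characters creates one node.

4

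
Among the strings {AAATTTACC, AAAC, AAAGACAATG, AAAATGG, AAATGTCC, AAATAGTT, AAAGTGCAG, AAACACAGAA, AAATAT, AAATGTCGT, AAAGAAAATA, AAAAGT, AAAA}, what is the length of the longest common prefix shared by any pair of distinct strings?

7

Equivalently: take the maximum, over all pairs, of their longest common prefix length.
"AAATGTCC" and "AAATGTCGT" agree on "AAATGTC" (7 characters) before diverging; nothing deeper is shared.
Longest shared-prefix length: 7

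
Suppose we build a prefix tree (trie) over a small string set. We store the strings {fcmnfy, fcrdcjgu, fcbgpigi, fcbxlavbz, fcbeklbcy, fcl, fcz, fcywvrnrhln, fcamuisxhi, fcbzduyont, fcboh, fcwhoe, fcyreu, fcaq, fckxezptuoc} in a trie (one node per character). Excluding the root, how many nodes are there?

75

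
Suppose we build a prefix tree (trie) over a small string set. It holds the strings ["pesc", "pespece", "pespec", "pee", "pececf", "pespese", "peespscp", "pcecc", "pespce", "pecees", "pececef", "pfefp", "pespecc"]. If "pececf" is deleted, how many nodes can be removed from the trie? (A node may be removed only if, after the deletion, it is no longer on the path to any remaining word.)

1

After clearing the end-marker at "pececf", prune upward until reaching a node still needed by another word.
The suffix "f" (1 node) is used only by "pececf"; the node for "pecec" still has the child "e", so pruning stops there.
Nodes removed: 1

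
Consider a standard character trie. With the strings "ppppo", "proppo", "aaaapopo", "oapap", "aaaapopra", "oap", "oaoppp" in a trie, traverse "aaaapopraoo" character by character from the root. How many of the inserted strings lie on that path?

1

Check each prefix of "aaaapopraoo" against the stored set — each match is an end-marker on the path.
Prefixes of the query that are stored words: "aaaapopra"
Count: 1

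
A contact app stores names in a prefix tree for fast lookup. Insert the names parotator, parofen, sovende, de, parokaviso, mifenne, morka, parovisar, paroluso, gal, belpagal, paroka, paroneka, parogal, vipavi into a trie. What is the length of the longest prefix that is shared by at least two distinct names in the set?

6

The deepest shared node is where two words last agree before diverging.
"paroka" and "parokaviso" agree on "paroka" (6 characters) before diverging; nothing deeper is shared.
Longest shared-prefix length: 6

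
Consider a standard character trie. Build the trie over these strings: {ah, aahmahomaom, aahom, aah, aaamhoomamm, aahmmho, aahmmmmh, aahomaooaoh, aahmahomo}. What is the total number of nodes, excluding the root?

36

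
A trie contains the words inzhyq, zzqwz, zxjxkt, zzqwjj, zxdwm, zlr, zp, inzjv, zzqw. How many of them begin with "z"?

Traverse to the node for "z", then collect every word in that subtree.
Matches: "zlr", "zp", "zxdwm", "zxjxkt", "zzqw", "zzqwjj", "zzqwz"
Count: 7

7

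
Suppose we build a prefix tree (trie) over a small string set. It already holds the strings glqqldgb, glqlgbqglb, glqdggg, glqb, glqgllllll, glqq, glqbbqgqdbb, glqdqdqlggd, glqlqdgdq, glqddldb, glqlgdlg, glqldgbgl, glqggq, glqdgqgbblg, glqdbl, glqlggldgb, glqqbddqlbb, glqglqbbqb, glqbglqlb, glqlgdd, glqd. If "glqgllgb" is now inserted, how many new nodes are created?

2

Walking "glqgllgb" from the root, the first 6 characters ("glqgll") follow existing edges; "g" is the first miss.
So 8 − 6 = 2 new nodes.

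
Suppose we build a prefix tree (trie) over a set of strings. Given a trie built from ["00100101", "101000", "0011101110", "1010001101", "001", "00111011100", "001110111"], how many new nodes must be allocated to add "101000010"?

3

"101000" is already a path in the trie; the remaining "010" must be added.
Each of the 3 remaining characters creates one node.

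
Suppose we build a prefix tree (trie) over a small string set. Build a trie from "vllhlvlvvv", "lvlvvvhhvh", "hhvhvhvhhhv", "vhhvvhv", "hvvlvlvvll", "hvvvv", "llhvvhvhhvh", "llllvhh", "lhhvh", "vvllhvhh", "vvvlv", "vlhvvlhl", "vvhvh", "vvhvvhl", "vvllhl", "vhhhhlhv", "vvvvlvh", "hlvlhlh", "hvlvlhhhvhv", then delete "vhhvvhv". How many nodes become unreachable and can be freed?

After clearing the end-marker at "vhhvvhv", prune upward until reaching a node still needed by another word.
The suffix "vvhv" (4 nodes) is used only by "vhhvvhv"; the node for "vhh" still has the child "h", so pruning stops there.
Nodes removed: 4

4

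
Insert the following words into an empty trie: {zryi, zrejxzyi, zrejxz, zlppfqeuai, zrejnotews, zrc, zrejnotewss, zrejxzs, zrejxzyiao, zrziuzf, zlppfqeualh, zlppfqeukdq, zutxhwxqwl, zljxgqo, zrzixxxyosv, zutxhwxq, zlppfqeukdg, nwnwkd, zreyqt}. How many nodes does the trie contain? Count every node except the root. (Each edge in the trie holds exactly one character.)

Trace insertions, counting only characters that open a new branch:
  "zryi" → 4 new (z, r, y, i)
  "zrejxzyi" → prefix "zr" already present; 6 new (e, j, x, z, y, i)
  "zrejxz" → prefix "zrejxz" already present; 0 new (none)
  "zlppfqeuai" → prefix "z" already present; 9 new (l, p, p, f, q, e, u, a, i)
  "zrejnotews" → prefix "zrej" already present; 6 new (n, o, t, e, w, s)
  "zrc" → prefix "zr" already present; 1 new (c)
  "zrejnotewss" → prefix "zrejnotews" already present; 1 new (s)
  "zrejxzs" → prefix "zrejxz" already present; 1 new (s)
  "zrejxzyiao" → prefix "zrejxzyi" already present; 2 new (a, o)
  "zrziuzf" → prefix "zr" already present; 5 new (z, i, u, z, f)
  "zlppfqeualh" → prefix "zlppfqeua" already present; 2 new (l, h)
  "zlppfqeukdq" → prefix "zlppfqeu" already present; 3 new (k, d, q)
  "zutxhwxqwl" → prefix "z" already present; 9 new (u, t, x, h, w, x, q, w, l)
  "zljxgqo" → prefix "zl" already present; 5 new (j, x, g, q, o)
  "zrzixxxyosv" → prefix "zrzi" already present; 7 new (x, x, x, y, o, s, v)
  "zutxhwxq" → prefix "zutxhwxq" already present; 0 new (none)
  "zlppfqeukdg" → prefix "zlppfqeukd" already present; 1 new (g)
  "nwnwkd" → 6 new (n, w, n, w, k, d)
  "zreyqt" → prefix "zre" already present; 3 new (y, q, t)
Total nodes = 4 + 6 + 0 + 9 + 6 + 1 + 1 + 1 + 2 + 5 + 2 + 3 + 9 + 5 + 7 + 0 + 1 + 6 + 3 = 71

71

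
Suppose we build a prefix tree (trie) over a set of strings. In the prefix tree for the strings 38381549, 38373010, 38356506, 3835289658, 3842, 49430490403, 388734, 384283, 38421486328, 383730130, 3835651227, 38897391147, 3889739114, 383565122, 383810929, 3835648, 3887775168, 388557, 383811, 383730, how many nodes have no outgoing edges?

16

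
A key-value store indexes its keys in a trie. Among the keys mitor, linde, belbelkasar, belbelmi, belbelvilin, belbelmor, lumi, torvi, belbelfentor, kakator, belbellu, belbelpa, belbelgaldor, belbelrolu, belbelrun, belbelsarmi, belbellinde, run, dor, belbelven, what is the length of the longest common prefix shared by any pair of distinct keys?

7

Equivalently: take the maximum, over all pairs, of their longest common prefix length.
e.g. "belbellinde" and "belbellu" share the prefix "belbell" of length 7; no pair shares a longer one.
Longest shared-prefix length: 7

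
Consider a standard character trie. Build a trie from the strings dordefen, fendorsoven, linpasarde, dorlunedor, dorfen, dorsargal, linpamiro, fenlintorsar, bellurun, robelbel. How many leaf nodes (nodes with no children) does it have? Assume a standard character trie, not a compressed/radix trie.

A leaf is a node with no children — equivalently, the end of a word that is not a proper prefix of any other stored word.
Those words: "bellurun", "dordefen", "dorfen", "dorlunedor", "dorsargal", "fendorsoven", "fenlintorsar", "linpamiro", "linpasarde", "robelbel"
Leaf count: 10

10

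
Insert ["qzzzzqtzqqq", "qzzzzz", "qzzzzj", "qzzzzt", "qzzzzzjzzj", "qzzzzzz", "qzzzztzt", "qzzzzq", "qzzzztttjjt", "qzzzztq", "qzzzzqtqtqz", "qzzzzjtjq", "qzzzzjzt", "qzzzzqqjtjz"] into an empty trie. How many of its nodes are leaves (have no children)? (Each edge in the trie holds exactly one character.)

10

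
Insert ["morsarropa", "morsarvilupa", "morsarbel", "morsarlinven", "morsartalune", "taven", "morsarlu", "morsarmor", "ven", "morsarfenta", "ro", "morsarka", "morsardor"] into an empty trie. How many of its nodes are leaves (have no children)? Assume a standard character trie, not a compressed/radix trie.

Leaves are exactly the stored words that no other stored word extends.
Those words: "morsarbel", "morsardor", "morsarfenta", "morsarka", "morsarlinven", "morsarlu", "morsarmor", "morsarropa", "morsartalune", "morsarvilupa", "ro", "taven", "ven"
Leaf count: 13

13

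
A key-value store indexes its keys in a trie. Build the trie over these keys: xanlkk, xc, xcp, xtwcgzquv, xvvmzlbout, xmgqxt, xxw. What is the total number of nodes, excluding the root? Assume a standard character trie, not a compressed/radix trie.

32

Trace insertions, counting only characters that open a new branch:
  "xanlkk" → 6 new (x, a, n, l, k, k)
  "xc" → prefix "x" already present; 1 new (c)
  "xcp" → prefix "xc" already present; 1 new (p)
  "xtwcgzquv" → prefix "x" already present; 8 new (t, w, c, g, z, q, u, v)
  "xvvmzlbout" → prefix "x" already present; 9 new (v, v, m, z, l, b, o, u, t)
  "xmgqxt" → prefix "x" already present; 5 new (m, g, q, x, t)
  "xxw" → prefix "x" already present; 2 new (x, w)
Total nodes = 6 + 1 + 1 + 8 + 9 + 5 + 2 = 32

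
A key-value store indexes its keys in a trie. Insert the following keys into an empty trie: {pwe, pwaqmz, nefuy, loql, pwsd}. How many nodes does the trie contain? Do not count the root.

Insert word by word; a character creates a node only if that edge doesn't already exist:
  "pwe" → 3 new (p, w, e)
  "pwaqmz" → prefix "pw" already present; 4 new (a, q, m, z)
  "nefuy" → 5 new (n, e, f, u, y)
  "loql" → 4 new (l, o, q, l)
  "pwsd" → prefix "pw" already present; 2 new (s, d)
Total nodes = 3 + 4 + 5 + 4 + 2 = 18

18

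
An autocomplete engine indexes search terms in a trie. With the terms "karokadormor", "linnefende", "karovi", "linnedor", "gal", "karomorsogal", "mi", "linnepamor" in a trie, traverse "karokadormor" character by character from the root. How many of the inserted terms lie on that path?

Traverse "karokadormor" character by character; count nodes along the way that are marked as word ends.
Prefixes of the query that are stored words: "karokadormor"
Count: 1

1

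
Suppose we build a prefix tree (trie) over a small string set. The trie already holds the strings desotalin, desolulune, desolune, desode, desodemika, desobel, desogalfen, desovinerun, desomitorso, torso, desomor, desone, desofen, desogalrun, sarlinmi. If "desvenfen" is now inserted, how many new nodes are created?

6

The longest prefix of "desvenfen" already in the trie is "des" (length 3).
Each of the 6 remaining characters creates one node.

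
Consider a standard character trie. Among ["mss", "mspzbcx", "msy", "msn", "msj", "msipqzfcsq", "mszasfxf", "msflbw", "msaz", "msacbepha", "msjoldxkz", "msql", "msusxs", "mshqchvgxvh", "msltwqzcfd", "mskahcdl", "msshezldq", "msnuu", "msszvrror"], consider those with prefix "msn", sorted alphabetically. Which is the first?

Filter for "msn…" and sort: "msn", "msnuu"
The 1st is msn.

msn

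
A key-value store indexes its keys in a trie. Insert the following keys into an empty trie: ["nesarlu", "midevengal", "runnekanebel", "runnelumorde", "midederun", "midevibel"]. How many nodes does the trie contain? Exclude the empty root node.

Insert word by word; a character creates a node only if that edge doesn't already exist:
  "nesarlu" → 7 new (n, e, s, a, r, l, u)
  "midevengal" → 10 new (m, i, d, e, v, e, n, g, a, l)
  "runnekanebel" → 12 new (r, u, n, n, e, k, a, n, e, b, e, l)
  "runnelumorde" → prefix "runne" already present; 7 new (l, u, m, o, r, d, e)
  "midederun" → prefix "mide" already present; 5 new (d, e, r, u, n)
  "midevibel" → prefix "midev" already present; 4 new (i, b, e, l)
Total nodes = 7 + 10 + 12 + 7 + 5 + 4 = 45

45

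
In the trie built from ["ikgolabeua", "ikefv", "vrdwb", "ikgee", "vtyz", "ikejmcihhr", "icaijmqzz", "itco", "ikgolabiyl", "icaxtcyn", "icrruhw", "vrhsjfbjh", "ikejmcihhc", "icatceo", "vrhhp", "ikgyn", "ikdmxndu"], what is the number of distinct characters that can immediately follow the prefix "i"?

3

Follow the path "i" to its node, then look at its outgoing edges.
Distinct next characters after "i": c, k, t.
That node has 3 child edges.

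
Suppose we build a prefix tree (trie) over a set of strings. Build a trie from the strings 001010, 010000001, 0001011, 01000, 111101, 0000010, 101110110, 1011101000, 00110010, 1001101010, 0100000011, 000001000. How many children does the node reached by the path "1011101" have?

Follow the path "1011101" to its node, then look at its outgoing edges.
Distinct next characters after "1011101": 0, 1.
That node has 2 child edges.

2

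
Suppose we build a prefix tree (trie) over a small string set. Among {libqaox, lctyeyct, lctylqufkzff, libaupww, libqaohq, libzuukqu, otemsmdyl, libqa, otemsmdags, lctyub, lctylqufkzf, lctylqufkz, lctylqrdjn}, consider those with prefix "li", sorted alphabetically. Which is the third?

DFS of the "li" subtree visits, in order: "libaupww", "libqa", "libqaohq", "libqaox", "libzuukqu"
Position 3: libqaohq

libqaohq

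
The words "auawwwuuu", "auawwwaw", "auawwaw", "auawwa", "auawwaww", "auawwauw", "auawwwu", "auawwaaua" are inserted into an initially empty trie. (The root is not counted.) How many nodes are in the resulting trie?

19

Trie structure (* marks end of a word):
(root)
└─ a
   └─ u
      └─ a
         └─ w
            └─ w
               ├─ a *
               │  ├─ a
               │  │  └─ u
               │  │     └─ a *
               │  ├─ u
               │  │  └─ w *
               │  └─ w *
               │     └─ w *
               └─ w
                  ├─ a
                  │  └─ w *
                  └─ u *
                     └─ u
                        └─ u *
Counting every labelled node above: 19.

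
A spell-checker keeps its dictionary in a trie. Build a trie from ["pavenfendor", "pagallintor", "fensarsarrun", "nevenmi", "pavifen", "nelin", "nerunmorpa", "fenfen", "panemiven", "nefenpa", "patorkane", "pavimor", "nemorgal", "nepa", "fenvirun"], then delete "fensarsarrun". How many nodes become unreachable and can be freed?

9

A node on "fensarsarrun"'s path can go only if nothing else ends at it or branches off below it.
The suffix "sarsarrun" (9 nodes) is used only by "fensarsarrun"; the node for "fen" still has the child "f", so pruning stops there.
Nodes removed: 9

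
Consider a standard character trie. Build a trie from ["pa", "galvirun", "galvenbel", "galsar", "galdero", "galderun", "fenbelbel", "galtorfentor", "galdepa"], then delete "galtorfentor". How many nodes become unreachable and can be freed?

A node on "galtorfentor"'s path can go only if nothing else ends at it or branches off below it.
The suffix "torfentor" (9 nodes) is used only by "galtorfentor"; the node for "gal" still has the child "v", so pruning stops there.
Nodes removed: 9

9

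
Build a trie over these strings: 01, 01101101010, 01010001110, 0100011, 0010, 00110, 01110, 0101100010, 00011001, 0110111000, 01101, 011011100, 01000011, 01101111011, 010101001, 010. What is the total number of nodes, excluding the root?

58

Count nodes per top-level branch (shared prefixes stored once):
  '0'-branch (00011001, 0010, 00110, 01, 010, 01000011, 0100011, 01010001110, 010101001, 0101100010, 01101, 01101101010, 011011100, 0110111000, 01101111011, 01110): 58 nodes
Sum: 58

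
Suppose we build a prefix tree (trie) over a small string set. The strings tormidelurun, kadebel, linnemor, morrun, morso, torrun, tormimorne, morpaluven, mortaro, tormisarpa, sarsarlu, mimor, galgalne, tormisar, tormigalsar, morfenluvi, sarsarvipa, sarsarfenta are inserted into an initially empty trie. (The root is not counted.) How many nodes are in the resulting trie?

101

Count nodes per top-level branch (shared prefixes stored once):
  'g'-branch (galgalne): 8 nodes
  'k'-branch (kadebel): 7 nodes
  'l'-branch (linnemor): 8 nodes
  'm'-branch (mimor, morfenluvi, morpaluven, morrun, morso, mortaro): 30 nodes
  's'-branch (sarsarfenta, sarsarlu, sarsarvipa): 17 nodes
  't'-branch (tormidelurun, tormigalsar, tormimorne, tormisar, tormisarpa, torrun): 31 nodes
Sum: 101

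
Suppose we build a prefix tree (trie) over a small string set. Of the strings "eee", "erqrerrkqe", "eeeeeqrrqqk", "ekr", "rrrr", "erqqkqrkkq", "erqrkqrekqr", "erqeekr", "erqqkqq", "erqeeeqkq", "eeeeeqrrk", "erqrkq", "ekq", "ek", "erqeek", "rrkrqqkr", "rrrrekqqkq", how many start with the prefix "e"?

Traverse to the node for "e", then collect every word in that subtree.
Matches: "eee", "eeeeeqrrk", "eeeeeqrrqqk", "ek", "ekq", "ekr", "erqeeeqkq", "erqeek", "erqeekr", "erqqkqq", "erqqkqrkkq", "erqrerrkqe", "erqrkq", "erqrkqrekqr"
Count: 14

14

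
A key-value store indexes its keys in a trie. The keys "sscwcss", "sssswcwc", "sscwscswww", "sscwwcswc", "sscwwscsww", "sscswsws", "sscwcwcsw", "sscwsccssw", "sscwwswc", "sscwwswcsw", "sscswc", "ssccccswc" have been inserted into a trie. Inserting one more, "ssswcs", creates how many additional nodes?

3

Walking "ssswcs" from the root, the first 3 characters ("sss") follow existing edges; "w" is the first miss.
New nodes needed: |"ssswcs"| − 3 = 6 − 3 = 3.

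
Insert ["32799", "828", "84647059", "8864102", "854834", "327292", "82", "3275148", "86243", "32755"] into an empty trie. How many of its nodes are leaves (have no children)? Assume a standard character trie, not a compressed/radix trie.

9

Leaves are exactly the stored words that no other stored word extends.
Those words: "327292", "3275148", "32755", "32799", "828", "84647059", "854834", "86243", "8864102"
Leaf count: 9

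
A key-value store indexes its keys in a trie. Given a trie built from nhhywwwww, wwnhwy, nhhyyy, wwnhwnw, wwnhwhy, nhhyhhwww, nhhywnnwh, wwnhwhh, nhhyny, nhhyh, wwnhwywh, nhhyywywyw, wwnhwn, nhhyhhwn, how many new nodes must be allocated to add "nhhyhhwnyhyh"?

4

"nhhyhhwn" is already a path in the trie; the remaining "yhyh" must be added.
So 12 − 8 = 4 new nodes.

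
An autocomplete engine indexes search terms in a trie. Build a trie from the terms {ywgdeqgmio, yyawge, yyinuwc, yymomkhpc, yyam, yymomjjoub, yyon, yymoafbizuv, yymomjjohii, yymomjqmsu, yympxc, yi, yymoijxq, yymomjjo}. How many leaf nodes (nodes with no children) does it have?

13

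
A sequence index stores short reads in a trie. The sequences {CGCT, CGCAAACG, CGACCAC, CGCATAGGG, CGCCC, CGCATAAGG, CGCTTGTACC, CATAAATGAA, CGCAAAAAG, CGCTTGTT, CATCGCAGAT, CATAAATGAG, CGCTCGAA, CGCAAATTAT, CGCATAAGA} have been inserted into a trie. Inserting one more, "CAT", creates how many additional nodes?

Every character of "CAT" already lies on an existing path (it is a prefix of some stored word).
No new nodes are needed: 0.

0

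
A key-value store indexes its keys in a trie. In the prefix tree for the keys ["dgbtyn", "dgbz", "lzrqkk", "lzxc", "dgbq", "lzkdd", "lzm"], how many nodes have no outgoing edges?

7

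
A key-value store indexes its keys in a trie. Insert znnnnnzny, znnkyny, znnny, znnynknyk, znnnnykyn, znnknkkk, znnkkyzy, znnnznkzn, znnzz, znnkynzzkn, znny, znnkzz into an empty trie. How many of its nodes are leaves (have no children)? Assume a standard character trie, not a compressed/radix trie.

11

A leaf is a node with no children — equivalently, the end of a word that is not a proper prefix of any other stored word.
Those words: "znnkkyzy", "znnknkkk", "znnkyny", "znnkynzzkn", "znnkzz", "znnnnnzny", "znnnnykyn", "znnny", "znnnznkzn", "znnynknyk", "znnzz"
Leaf count: 11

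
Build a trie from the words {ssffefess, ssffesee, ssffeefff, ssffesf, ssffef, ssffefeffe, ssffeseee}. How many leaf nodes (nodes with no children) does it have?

5

Leaves are exactly the stored words that no other stored word extends.
Those words: "ssffeefff", "ssffefeffe", "ssffefess", "ssffeseee", "ssffesf"
Leaf count: 5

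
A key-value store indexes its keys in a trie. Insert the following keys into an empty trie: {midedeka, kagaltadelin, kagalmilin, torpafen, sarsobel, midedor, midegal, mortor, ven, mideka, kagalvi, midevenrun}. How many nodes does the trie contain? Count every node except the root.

Trace insertions, counting only characters that open a new branch:
  "midedeka" → 8 new (m, i, d, e, d, e, k, a)
  "kagaltadelin" → 12 new (k, a, g, a, l, t, a, d, e, l, i, n)
  "kagalmilin" → prefix "kagal" already present; 5 new (m, i, l, i, n)
  "torpafen" → 8 new (t, o, r, p, a, f, e, n)
  "sarsobel" → 8 new (s, a, r, s, o, b, e, l)
  "midedor" → prefix "mided" already present; 2 new (o, r)
  "midegal" → prefix "mide" already present; 3 new (g, a, l)
  "mortor" → prefix "m" already present; 5 new (o, r, t, o, r)
  "ven" → 3 new (v, e, n)
  "mideka" → prefix "mide" already present; 2 new (k, a)
  "kagalvi" → prefix "kagal" already present; 2 new (v, i)
  "midevenrun" → prefix "mide" already present; 6 new (v, e, n, r, u, n)
Total nodes = 8 + 12 + 5 + 8 + 8 + 2 + 3 + 5 + 3 + 2 + 2 + 6 = 64

64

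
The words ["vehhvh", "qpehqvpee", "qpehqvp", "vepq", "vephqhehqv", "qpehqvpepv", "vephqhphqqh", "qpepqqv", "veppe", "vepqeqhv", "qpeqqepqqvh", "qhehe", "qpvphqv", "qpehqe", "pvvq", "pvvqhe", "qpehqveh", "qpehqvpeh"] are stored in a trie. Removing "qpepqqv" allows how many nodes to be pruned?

4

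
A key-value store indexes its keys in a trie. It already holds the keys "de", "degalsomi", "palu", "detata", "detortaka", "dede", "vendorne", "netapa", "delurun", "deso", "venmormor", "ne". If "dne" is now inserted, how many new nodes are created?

2

The longest prefix of "dne" already in the trie is "d" (length 1).
Each of the 2 remaining characters creates one node.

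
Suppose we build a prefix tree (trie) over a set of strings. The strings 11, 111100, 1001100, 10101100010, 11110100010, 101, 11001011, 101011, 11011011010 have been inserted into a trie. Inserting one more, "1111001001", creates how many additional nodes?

"111100" is already a path in the trie; the remaining "1001" must be added.
Each of the 4 remaining characters creates one node.

4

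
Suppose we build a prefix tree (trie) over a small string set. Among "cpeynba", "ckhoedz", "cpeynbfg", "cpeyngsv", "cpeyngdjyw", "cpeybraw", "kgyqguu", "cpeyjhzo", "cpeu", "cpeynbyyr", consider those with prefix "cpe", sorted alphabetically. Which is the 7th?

DFS of the "cpe" subtree visits, in order: "cpeu", "cpeybraw", "cpeyjhzo", "cpeynba", "cpeynbfg", "cpeynbyyr", "cpeyngdjyw", "cpeyngsv"
Position 7: cpeyngdjyw

cpeyngdjyw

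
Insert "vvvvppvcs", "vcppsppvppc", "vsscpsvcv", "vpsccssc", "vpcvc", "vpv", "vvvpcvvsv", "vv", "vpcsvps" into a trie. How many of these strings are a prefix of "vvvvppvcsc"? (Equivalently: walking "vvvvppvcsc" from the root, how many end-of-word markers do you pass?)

2

Traverse "vvvvppvcsc" character by character; count nodes along the way that are marked as word ends.
Prefixes of the query that are stored words: "vv", "vvvvppvcs"
Count: 2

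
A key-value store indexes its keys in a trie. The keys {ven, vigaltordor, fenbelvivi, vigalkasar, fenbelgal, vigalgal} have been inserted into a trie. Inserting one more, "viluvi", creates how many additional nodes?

4

"vi" is already a path in the trie; the remaining "luvi" must be added.
So 6 − 2 = 4 new nodes.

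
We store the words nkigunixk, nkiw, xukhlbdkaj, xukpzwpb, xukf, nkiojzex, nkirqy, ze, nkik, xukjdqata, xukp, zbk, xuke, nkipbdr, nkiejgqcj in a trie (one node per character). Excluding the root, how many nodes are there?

56

Trace insertions, counting only characters that open a new branch:
  "nkigunixk" → 9 new (n, k, i, g, u, n, i, x, k)
  "nkiw" → prefix "nki" already present; 1 new (w)
  "xukhlbdkaj" → 10 new (x, u, k, h, l, b, d, k, a, j)
  "xukpzwpb" → prefix "xuk" already present; 5 new (p, z, w, p, b)
  "xukf" → prefix "xuk" already present; 1 new (f)
  "nkiojzex" → prefix "nki" already present; 5 new (o, j, z, e, x)
  "nkirqy" → prefix "nki" already present; 3 new (r, q, y)
  "ze" → 2 new (z, e)
  "nkik" → prefix "nki" already present; 1 new (k)
  "xukjdqata" → prefix "xuk" already present; 6 new (j, d, q, a, t, a)
  "xukp" → prefix "xukp" already present; 0 new (none)
  "zbk" → prefix "z" already present; 2 new (b, k)
  "xuke" → prefix "xuk" already present; 1 new (e)
  "nkipbdr" → prefix "nki" already present; 4 new (p, b, d, r)
  "nkiejgqcj" → prefix "nki" already present; 6 new (e, j, g, q, c, j)
Total nodes = 9 + 1 + 10 + 5 + 1 + 5 + 3 + 2 + 1 + 6 + 0 + 2 + 1 + 4 + 6 = 56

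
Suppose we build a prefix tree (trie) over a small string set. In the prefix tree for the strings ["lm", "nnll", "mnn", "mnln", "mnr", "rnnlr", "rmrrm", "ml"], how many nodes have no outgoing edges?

A leaf is a node with no children — equivalently, the end of a word that is not a proper prefix of any other stored word.
Those words: "lm", "ml", "mnln", "mnn", "mnr", "nnll", "rmrrm", "rnnlr"
Leaf count: 8

8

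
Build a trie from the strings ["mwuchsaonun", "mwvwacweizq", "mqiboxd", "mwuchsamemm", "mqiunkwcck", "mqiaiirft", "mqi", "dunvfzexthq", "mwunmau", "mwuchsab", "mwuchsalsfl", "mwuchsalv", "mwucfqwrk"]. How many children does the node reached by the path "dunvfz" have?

Follow the path "dunvfz" to its node, then look at its outgoing edges.
Distinct next characters after "dunvfz": e.
That node has 1 child edge.

1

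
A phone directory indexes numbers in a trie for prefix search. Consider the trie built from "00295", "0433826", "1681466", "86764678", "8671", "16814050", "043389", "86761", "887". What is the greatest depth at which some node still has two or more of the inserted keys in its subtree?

5

The deepest shared node is where two words last agree before diverging.
"0433826" and "043389" agree on "04338" (5 characters) before diverging; nothing deeper is shared.
Longest shared-prefix length: 5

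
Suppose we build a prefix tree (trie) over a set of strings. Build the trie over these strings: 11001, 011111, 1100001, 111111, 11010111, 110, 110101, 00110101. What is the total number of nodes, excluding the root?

30

For each word, the new-node count is its length minus the longest prefix already in the trie:
  "11001" → 5 new (1, 1, 0, 0, 1)
  "011111" → 6 new (0, 1, 1, 1, 1, 1)
  "1100001" → prefix "1100" already present; 3 new (0, 0, 1)
  "111111" → prefix "11" already present; 4 new (1, 1, 1, 1)
  "11010111" → prefix "110" already present; 5 new (1, 0, 1, 1, 1)
  "110" → prefix "110" already present; 0 new (none)
  "110101" → prefix "110101" already present; 0 new (none)
  "00110101" → prefix "0" already present; 7 new (0, 1, 1, 0, 1, 0, 1)
Total nodes = 5 + 6 + 3 + 4 + 5 + 0 + 0 + 7 = 30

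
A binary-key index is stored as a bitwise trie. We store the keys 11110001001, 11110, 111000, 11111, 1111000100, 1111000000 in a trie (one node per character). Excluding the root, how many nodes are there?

18

Trie structure (* marks end of a word):
(root)
└─ 1
   └─ 1
      └─ 1
         ├─ 0
         │  └─ 0
         │     └─ 0 *
         └─ 1
            ├─ 0 *
            │  └─ 0
            │     └─ 0
            │        ├─ 0
            │        │  └─ 0
            │        │     └─ 0 *
            │        └─ 1
            │           └─ 0
            │              └─ 0 *
            │                 └─ 1 *
            └─ 1 *
Counting every labelled node above: 18.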